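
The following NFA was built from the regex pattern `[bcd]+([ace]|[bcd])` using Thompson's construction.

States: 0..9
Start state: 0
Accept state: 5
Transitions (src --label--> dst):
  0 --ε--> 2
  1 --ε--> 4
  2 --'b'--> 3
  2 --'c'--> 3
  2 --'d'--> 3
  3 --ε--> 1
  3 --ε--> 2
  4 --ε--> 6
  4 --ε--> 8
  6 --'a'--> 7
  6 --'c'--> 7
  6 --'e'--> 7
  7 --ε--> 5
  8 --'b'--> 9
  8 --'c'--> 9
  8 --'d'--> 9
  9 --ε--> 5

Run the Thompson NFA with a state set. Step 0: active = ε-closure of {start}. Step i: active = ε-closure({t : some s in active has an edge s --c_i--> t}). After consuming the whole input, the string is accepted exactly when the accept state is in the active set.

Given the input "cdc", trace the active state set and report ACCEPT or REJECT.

initial (ε-close {0}): {0,2}
'c' @ 1: {1,2,3,4,6,8}
'd' @ 2: {1,2,3,4,5,6,8,9}  (accept∈set)
'c' @ 3: {1,2,3,4,5,6,7,8,9}  (accept∈set)
end set {1,2,3,4,5,6,7,8,9} — state 5 in

Answer: ACCEPT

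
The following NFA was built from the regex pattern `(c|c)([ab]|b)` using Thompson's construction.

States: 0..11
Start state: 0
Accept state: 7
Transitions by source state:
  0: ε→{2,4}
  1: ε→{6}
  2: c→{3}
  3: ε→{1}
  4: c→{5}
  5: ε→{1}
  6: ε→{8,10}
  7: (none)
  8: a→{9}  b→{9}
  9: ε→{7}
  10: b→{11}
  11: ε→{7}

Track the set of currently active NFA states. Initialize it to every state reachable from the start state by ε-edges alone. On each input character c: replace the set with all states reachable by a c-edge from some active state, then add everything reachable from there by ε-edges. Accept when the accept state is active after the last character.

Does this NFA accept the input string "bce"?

Answer: REJECT

Trace:
initial (ε-close {0}): {0,2,4}
'b' @ 1: {}  — no active states
rest 'ce' ignored (set empty)
final: {}; accept 7 not in set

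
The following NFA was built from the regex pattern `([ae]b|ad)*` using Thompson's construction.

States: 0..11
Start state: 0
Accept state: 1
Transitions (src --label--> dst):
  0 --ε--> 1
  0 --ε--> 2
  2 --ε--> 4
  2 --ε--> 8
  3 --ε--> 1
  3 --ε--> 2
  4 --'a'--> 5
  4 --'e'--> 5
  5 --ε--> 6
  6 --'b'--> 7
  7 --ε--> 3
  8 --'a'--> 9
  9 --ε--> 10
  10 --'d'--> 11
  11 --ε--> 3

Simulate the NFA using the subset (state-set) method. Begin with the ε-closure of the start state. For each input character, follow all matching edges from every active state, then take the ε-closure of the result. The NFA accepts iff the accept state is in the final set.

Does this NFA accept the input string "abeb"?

Answer: ACCEPT

Steps:
initial (ε-close {0}): {0,1,2,4,8}
'a' @ 1: {5,6,9,10}
'b' @ 2: {1,2,3,4,7,8}  [accepting]
'e' @ 3: {5,6}
'b' @ 4: {1,2,3,4,7,8}  [accepting]
final: {1,2,3,4,7,8}; accept 1 in set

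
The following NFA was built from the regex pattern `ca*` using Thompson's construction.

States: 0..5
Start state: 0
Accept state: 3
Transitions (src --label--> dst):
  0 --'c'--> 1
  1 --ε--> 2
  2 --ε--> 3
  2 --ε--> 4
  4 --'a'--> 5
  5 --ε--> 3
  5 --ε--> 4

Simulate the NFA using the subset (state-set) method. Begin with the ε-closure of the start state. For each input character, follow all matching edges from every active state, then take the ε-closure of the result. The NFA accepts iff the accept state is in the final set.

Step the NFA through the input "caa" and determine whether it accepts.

Answer: ACCEPT

Derivation:
S₀ = ε-closure({0}) = {0}
'c' @ 1: {1,2,3,4}  [accepting]
'a' @ 2: {3,4,5}  [accepting]
'a' @ 3: {3,4,5}  [accepting]
final: {3,4,5}; accept 3 in set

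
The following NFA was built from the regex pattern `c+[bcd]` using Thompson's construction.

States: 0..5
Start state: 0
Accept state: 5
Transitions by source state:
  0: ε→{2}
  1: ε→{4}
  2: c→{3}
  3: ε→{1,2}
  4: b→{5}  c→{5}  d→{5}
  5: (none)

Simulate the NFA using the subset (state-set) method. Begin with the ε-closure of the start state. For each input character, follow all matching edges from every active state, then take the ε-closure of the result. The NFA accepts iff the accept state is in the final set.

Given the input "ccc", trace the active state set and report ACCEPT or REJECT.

Answer: ACCEPT

Derivation:
initial (ε-close {0}): {0,2}
'c' @ 1: {1,2,3,4}
'c' @ 2: {1,2,3,4,5}  [accepting]
'c' @ 3: {1,2,3,4,5}  [accepting]
end set {1,2,3,4,5} — state 5 in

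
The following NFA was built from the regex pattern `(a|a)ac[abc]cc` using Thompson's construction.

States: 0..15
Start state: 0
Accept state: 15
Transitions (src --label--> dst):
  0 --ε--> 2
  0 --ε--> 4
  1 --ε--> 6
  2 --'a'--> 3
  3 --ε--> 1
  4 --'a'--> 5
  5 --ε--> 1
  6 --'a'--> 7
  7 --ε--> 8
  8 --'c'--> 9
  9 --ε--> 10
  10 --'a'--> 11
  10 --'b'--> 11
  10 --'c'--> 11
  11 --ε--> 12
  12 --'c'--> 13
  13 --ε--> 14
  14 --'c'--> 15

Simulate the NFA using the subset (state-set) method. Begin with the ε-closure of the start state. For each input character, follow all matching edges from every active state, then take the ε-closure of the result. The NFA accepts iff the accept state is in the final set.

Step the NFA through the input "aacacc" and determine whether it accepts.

Answer: ACCEPT

Steps:
S₀ = ε-closure({0}) = {0,2,4}
'a' @ 1: {1,3,5,6}
'a' @ 2: {7,8}
'c' @ 3: {9,10}
'a' @ 4: {11,12}
'c' @ 5: {13,14}
'c' @ 6: {15}  (accept∈set)
final: {15}; accept 15 in set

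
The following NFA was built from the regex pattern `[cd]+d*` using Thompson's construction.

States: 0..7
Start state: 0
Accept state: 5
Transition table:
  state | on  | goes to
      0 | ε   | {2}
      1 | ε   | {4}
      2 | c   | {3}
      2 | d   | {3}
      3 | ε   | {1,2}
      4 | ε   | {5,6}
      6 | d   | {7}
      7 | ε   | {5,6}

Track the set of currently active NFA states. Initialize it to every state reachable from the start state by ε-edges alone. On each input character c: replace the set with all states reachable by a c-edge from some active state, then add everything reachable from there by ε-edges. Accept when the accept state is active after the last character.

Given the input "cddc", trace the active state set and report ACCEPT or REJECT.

initial (ε-close {0}): {0,2}
'c' @ 1: {1,2,3,4,5,6}  (accept∈set)
'd' @ 2: {1,2,3,4,5,6,7}  (accept∈set)
'd' @ 3: {1,2,3,4,5,6,7}  (accept∈set)
'c' @ 4: {1,2,3,4,5,6}  (accept∈set)
after full input: {1,2,3,4,5,6}  (accept=5 in)

Answer: ACCEPT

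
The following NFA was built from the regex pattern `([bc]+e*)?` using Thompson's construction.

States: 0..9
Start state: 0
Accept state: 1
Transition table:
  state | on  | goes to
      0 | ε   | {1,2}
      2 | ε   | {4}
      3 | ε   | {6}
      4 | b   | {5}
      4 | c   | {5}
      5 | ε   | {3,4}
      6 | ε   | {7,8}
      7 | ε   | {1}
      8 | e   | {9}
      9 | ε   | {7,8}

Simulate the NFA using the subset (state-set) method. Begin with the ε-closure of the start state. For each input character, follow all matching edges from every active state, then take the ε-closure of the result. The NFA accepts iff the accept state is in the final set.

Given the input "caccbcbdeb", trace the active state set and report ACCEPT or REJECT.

Answer: REJECT

Derivation:
S₀ = ε-closure({0}) = {0,1,2,4}
'c' @ 1: {1,3,4,5,6,7,8}  [accepting]
'a' @ 2: {}  — dead — no transitions
rest 'ccbcbdeb' ignored (set empty)
final: {}; accept 1 not in set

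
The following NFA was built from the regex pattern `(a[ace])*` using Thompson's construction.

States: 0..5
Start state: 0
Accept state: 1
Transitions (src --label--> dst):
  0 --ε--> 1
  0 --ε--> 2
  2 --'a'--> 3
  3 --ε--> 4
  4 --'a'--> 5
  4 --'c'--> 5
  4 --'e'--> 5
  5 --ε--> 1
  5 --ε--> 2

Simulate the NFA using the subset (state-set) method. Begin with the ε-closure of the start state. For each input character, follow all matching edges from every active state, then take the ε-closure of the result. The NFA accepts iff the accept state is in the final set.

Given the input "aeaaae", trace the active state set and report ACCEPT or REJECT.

initial (ε-close {0}): {0,1,2}
'a' @ 1: {3,4}
'e' @ 2: {1,2,5}  (accept∈set)
'a' @ 3: {3,4}
'a' @ 4: {1,2,5}  (accept∈set)
'a' @ 5: {3,4}
'e' @ 6: {1,2,5}  (accept∈set)
end set {1,2,5} — state 1 in

Answer: ACCEPT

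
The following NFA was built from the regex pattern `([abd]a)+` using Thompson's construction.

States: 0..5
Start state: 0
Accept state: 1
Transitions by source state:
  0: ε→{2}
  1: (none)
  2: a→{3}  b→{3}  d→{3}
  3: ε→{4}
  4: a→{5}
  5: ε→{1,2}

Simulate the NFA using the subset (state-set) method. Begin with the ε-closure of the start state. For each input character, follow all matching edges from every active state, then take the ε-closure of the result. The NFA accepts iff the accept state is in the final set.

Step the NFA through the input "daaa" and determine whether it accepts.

Answer: ACCEPT

Trace:
start: ε-closure({0}) = {0,2}
'd' @ 1: {3,4}
'a' @ 2: {1,2,5}  [accepting]
'a' @ 3: {3,4}
'a' @ 4: {1,2,5}  [accepting]
final: {1,2,5}; accept 1 in set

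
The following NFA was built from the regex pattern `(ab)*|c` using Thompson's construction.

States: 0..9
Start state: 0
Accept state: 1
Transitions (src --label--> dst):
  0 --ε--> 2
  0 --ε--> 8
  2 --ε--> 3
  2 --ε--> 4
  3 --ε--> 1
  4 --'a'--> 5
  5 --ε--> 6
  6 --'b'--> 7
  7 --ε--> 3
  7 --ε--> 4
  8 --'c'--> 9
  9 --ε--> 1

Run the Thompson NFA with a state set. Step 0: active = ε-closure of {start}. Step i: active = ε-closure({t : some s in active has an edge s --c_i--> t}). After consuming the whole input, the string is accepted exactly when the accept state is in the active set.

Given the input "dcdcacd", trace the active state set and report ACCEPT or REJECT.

Answer: REJECT

Trace:
S₀ = ε-closure({0}) = {0,1,2,3,4,8}
'd' @ 1: {}  — state set empty
rest 'cdcacd' ignored (set empty)
end set {} — state 1 not in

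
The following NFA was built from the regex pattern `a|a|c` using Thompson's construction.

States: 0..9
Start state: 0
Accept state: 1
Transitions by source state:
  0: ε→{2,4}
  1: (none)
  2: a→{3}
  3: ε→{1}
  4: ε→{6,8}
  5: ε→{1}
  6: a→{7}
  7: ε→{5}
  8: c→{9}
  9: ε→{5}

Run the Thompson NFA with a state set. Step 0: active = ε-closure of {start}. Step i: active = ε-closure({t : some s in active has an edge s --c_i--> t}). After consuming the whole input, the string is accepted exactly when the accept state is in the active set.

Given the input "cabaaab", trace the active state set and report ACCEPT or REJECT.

start: ε-closure({0}) = {0,2,4,6,8}
'c' @ 1: {1,5,9}  [accepting]
'a' @ 2: {}  — no active states
rest 'baaab' ignored (set empty)
final: {}; accept 1 not in set

Answer: REJECT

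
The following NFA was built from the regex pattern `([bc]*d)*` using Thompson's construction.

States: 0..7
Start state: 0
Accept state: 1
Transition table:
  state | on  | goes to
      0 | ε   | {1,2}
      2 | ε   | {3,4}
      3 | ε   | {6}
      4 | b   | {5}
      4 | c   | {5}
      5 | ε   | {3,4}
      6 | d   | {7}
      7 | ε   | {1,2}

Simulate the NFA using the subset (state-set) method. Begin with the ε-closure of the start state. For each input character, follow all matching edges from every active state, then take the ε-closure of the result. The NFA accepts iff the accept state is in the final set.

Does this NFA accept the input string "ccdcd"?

start: ε-closure({0}) = {0,1,2,3,4,6}
'c' @ 1: {3,4,5,6}
'c' @ 2: {3,4,5,6}
'd' @ 3: {1,2,3,4,6,7}  (accept∈set)
'c' @ 4: {3,4,5,6}
'd' @ 5: {1,2,3,4,6,7}  (accept∈set)
final: {1,2,3,4,6,7}; accept 1 in set

Answer: ACCEPT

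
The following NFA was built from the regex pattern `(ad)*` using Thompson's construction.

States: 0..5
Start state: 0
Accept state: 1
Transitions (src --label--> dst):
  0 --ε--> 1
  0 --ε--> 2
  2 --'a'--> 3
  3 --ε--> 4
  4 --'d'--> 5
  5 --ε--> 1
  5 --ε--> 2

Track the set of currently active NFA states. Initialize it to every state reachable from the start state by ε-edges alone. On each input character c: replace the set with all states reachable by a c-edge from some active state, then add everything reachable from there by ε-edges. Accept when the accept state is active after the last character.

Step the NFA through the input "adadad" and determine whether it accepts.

S₀ = ε-closure({0}) = {0,1,2}
'a' @ 1: {3,4}
'd' @ 2: {1,2,5}  [accepting]
'a' @ 3: {3,4}
'd' @ 4: {1,2,5}  [accepting]
'a' @ 5: {3,4}
'd' @ 6: {1,2,5}  [accepting]
end set {1,2,5} — state 1 in

Answer: ACCEPT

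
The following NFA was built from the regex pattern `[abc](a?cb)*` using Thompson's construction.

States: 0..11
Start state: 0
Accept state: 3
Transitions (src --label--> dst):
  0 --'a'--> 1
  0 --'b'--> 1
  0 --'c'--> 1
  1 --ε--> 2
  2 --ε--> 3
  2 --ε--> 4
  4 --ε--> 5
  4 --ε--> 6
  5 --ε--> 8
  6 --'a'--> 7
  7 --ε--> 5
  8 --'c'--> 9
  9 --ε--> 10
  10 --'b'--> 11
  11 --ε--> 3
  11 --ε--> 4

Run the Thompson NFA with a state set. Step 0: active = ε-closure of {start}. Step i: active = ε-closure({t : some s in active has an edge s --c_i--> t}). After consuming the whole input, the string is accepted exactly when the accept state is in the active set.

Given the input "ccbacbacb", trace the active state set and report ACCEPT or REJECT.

Answer: ACCEPT

Derivation:
start: ε-closure({0}) = {0}
'c' @ 1: {1,2,3,4,5,6,8}  [accepting]
'c' @ 2: {9,10}
'b' @ 3: {3,4,5,6,8,11}  [accepting]
'a' @ 4: {5,7,8}
'c' @ 5: {9,10}
'b' @ 6: {3,4,5,6,8,11}  [accepting]
'a' @ 7: {5,7,8}
'c' @ 8: {9,10}
'b' @ 9: {3,4,5,6,8,11}  [accepting]
end set {3,4,5,6,8,11} — state 3 in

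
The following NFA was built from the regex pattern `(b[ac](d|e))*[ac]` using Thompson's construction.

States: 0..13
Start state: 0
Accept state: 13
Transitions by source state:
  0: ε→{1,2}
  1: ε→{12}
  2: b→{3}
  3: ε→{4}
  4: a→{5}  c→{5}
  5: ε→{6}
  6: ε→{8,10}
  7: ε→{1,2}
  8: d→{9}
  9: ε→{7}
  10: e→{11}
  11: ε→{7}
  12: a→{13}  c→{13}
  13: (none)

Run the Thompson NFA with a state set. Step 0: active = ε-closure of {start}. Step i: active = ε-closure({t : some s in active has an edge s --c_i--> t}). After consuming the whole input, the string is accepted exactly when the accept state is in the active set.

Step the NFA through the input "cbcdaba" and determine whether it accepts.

Answer: REJECT

Steps:
start: ε-closure({0}) = {0,1,2,12}
'c' @ 1: {13}  (accept∈set)
'b' @ 2: {}  — dead — no transitions
rest 'cdaba' ignored (set empty)
end set {} — state 13 not in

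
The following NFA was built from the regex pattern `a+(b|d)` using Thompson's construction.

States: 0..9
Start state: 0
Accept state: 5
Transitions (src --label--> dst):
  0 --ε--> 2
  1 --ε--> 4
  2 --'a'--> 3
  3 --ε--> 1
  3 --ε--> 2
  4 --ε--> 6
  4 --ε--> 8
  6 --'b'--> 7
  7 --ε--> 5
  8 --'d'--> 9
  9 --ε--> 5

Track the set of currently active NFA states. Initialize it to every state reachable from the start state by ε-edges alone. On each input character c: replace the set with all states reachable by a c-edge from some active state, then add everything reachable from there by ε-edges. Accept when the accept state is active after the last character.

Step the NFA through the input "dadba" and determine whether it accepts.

Answer: REJECT

Trace:
initial (ε-close {0}): {0,2}
'd' @ 1: {}  — no active states
rest 'adba' ignored (set empty)
end set {} — state 5 not in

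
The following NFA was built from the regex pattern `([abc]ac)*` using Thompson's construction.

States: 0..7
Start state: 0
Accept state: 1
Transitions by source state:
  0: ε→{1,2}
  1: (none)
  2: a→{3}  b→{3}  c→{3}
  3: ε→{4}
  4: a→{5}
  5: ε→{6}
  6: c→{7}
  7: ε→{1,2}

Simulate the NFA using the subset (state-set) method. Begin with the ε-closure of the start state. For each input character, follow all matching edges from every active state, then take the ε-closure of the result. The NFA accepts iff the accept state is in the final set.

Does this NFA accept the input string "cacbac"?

initial (ε-close {0}): {0,1,2}
'c' @ 1: {3,4}
'a' @ 2: {5,6}
'c' @ 3: {1,2,7}  [accepting]
'b' @ 4: {3,4}
'a' @ 5: {5,6}
'c' @ 6: {1,2,7}  [accepting]
final: {1,2,7}; accept 1 in set

Answer: ACCEPT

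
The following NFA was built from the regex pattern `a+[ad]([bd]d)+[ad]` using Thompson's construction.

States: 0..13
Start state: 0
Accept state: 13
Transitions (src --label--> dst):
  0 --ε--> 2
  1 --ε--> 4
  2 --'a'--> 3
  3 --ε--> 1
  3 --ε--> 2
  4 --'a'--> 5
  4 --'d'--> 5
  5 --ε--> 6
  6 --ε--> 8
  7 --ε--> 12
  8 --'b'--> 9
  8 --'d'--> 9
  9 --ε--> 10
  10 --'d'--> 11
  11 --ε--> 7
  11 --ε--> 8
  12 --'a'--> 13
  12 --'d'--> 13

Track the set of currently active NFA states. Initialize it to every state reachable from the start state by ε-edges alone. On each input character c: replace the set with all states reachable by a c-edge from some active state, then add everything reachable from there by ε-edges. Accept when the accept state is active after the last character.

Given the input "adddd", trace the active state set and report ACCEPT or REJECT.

start: ε-closure({0}) = {0,2}
'a' @ 1: {1,2,3,4}
'd' @ 2: {5,6,8}
'd' @ 3: {9,10}
'd' @ 4: {7,8,11,12}
'd' @ 5: {9,10,13}  (accept∈set)
end set {9,10,13} — state 13 in

Answer: ACCEPT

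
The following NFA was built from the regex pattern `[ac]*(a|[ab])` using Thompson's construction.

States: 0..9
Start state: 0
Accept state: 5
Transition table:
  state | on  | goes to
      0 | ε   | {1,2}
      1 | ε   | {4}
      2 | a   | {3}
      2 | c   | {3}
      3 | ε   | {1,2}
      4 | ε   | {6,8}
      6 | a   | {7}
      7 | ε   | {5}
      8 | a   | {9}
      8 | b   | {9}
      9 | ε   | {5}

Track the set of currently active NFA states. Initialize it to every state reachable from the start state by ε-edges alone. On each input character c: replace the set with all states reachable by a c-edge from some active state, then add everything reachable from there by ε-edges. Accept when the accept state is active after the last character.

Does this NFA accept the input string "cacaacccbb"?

start: ε-closure({0}) = {0,1,2,4,6,8}
'c' @ 1: {1,2,3,4,6,8}
'a' @ 2: {1,2,3,4,5,6,7,8,9}  ✓accept
'c' @ 3: {1,2,3,4,6,8}
'a' @ 4: {1,2,3,4,5,6,7,8,9}  ✓accept
'a' @ 5: {1,2,3,4,5,6,7,8,9}  ✓accept
'c' @ 6: {1,2,3,4,6,8}
'c' @ 7: {1,2,3,4,6,8}
'c' @ 8: {1,2,3,4,6,8}
'b' @ 9: {5,9}  ✓accept
'b' @ 10: {}  — state set empty
end set {} — state 5 not in

Answer: REJECT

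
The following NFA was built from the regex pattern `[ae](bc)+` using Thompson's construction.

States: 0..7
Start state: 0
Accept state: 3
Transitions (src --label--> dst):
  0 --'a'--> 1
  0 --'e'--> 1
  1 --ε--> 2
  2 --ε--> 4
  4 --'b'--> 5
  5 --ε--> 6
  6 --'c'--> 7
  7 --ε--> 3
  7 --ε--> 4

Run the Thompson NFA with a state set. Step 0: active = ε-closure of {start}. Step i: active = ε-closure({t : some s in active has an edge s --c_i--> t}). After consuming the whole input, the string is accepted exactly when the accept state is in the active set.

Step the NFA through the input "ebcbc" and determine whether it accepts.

S₀ = ε-closure({0}) = {0}
'e' @ 1: {1,2,4}
'b' @ 2: {5,6}
'c' @ 3: {3,4,7}  ✓accept
'b' @ 4: {5,6}
'c' @ 5: {3,4,7}  ✓accept
after full input: {3,4,7}  (accept=3 in)

Answer: ACCEPT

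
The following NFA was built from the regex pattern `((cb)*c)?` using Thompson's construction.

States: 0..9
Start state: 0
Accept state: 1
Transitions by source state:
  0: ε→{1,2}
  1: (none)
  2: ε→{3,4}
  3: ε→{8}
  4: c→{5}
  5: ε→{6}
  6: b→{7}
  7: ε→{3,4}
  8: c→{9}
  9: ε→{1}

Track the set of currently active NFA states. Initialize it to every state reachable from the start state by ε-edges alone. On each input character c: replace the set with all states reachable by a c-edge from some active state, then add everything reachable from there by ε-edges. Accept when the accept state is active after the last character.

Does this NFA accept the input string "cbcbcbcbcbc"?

start: ε-closure({0}) = {0,1,2,3,4,8}
'c' @ 1: {1,5,6,9}  ✓accept
'b' @ 2: {3,4,7,8}
'c' @ 3: {1,5,6,9}  ✓accept
'b' @ 4: {3,4,7,8}
'c' @ 5: {1,5,6,9}  ✓accept
'b' @ 6: {3,4,7,8}
'c' @ 7: {1,5,6,9}  ✓accept
'b' @ 8: {3,4,7,8}
'c' @ 9: {1,5,6,9}  ✓accept
'b' @ 10: {3,4,7,8}
'c' @ 11: {1,5,6,9}  ✓accept
end set {1,5,6,9} — state 1 in

Answer: ACCEPT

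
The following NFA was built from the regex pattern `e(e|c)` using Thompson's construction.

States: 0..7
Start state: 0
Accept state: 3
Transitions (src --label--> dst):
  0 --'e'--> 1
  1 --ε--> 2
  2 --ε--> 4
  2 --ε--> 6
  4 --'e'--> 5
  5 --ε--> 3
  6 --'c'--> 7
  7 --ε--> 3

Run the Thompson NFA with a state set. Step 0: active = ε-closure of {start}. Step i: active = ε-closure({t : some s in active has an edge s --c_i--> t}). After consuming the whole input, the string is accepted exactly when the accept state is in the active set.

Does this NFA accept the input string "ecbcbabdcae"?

S₀ = ε-closure({0}) = {0}
'e' @ 1: {1,2,4,6}
'c' @ 2: {3,7}  ✓accept
'b' @ 3: {}  — no active states
rest 'cbabdcae' ignored (set empty)
final: {}; accept 3 not in set

Answer: REJECT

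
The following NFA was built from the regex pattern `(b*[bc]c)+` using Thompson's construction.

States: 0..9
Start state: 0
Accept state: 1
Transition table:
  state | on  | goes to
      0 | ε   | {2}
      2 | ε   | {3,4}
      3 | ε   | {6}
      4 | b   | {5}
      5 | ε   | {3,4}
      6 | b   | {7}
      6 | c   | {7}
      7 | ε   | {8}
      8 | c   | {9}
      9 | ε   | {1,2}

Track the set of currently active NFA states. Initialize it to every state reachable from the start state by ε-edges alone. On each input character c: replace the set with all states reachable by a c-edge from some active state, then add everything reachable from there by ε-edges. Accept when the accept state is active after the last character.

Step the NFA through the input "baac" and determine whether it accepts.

Answer: REJECT

Derivation:
start: ε-closure({0}) = {0,2,3,4,6}
'b' @ 1: {3,4,5,6,7,8}
'a' @ 2: {}  — state set empty
rest 'ac' ignored (set empty)
final: {}; accept 1 not in set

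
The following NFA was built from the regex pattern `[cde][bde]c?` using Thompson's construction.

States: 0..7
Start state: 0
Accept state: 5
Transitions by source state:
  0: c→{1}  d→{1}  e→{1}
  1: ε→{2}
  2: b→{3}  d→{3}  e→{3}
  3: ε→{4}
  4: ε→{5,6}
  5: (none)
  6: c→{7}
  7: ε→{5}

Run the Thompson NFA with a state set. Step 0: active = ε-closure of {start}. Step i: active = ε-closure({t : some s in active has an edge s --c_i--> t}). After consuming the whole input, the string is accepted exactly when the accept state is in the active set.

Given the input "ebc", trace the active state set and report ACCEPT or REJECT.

initial (ε-close {0}): {0}
'e' @ 1: {1,2}
'b' @ 2: {3,4,5,6}  [accepting]
'c' @ 3: {5,7}  [accepting]
final: {5,7}; accept 5 in set

Answer: ACCEPT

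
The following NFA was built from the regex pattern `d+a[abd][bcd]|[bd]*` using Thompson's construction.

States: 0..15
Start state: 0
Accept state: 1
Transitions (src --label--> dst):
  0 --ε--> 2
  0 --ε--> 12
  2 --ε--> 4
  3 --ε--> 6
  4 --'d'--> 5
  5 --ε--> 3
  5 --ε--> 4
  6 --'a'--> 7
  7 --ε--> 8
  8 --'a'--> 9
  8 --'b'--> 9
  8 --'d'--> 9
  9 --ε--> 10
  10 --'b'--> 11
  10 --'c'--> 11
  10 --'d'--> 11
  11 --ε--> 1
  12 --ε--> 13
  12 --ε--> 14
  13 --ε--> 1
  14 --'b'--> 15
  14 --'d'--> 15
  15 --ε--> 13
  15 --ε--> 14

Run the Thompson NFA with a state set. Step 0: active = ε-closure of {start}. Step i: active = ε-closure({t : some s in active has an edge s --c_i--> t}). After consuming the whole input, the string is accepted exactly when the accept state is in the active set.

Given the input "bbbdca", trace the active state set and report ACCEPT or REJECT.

Answer: REJECT

Derivation:
start: ε-closure({0}) = {0,1,2,4,12,13,14}
'b' @ 1: {1,13,14,15}  (accept∈set)
'b' @ 2: {1,13,14,15}  (accept∈set)
'b' @ 3: {1,13,14,15}  (accept∈set)
'd' @ 4: {1,13,14,15}  (accept∈set)
'c' @ 5: {}  — no active states
rest 'a' ignored (set empty)
after full input: {}  (accept=1 not in)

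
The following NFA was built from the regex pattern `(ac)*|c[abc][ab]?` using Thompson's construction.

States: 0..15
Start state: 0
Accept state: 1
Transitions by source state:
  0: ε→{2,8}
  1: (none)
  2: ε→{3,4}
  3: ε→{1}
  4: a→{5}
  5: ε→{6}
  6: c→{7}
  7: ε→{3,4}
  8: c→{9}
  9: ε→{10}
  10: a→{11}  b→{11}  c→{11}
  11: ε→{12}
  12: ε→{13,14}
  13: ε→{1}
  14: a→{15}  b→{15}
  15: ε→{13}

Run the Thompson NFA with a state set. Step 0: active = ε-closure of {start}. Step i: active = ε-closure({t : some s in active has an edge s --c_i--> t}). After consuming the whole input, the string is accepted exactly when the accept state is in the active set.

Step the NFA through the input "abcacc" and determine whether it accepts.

Answer: REJECT

Derivation:
S₀ = ε-closure({0}) = {0,1,2,3,4,8}
'a' @ 1: {5,6}
'b' @ 2: {}  — no active states
rest 'cacc' ignored (set empty)
final: {}; accept 1 not in set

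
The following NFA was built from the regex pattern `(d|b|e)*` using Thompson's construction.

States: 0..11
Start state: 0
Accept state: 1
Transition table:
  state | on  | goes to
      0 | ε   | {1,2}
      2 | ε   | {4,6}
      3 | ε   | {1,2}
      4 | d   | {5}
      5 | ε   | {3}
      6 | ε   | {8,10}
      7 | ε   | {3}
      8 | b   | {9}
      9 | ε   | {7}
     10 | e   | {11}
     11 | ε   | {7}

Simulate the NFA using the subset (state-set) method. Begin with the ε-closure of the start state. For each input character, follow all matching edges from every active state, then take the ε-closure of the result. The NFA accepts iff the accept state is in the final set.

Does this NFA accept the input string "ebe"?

Answer: ACCEPT

Derivation:
start: ε-closure({0}) = {0,1,2,4,6,8,10}
'e' @ 1: {1,2,3,4,6,7,8,10,11}  [accepting]
'b' @ 2: {1,2,3,4,6,7,8,9,10}  [accepting]
'e' @ 3: {1,2,3,4,6,7,8,10,11}  [accepting]
final: {1,2,3,4,6,7,8,10,11}; accept 1 in set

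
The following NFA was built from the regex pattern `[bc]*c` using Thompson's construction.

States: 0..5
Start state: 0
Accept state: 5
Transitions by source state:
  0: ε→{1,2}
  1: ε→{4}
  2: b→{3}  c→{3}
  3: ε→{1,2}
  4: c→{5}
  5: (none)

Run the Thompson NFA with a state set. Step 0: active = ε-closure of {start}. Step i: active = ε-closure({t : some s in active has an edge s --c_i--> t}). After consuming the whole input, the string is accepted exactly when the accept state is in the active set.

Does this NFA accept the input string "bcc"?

Answer: ACCEPT

Derivation:
S₀ = ε-closure({0}) = {0,1,2,4}
'b' @ 1: {1,2,3,4}
'c' @ 2: {1,2,3,4,5}  (accept∈set)
'c' @ 3: {1,2,3,4,5}  (accept∈set)
final: {1,2,3,4,5}; accept 5 in set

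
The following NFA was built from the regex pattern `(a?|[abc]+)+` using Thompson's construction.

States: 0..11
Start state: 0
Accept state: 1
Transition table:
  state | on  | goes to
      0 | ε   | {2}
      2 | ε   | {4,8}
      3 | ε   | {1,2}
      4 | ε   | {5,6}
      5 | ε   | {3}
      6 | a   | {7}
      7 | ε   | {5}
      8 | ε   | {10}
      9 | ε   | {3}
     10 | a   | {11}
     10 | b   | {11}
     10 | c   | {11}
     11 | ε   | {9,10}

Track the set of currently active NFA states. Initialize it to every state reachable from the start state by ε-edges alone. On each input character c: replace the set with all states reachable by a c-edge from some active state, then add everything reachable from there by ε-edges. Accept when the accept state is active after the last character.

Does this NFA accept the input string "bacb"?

initial (ε-close {0}): {0,1,2,3,4,5,6,8,10}
'b' @ 1: {1,2,3,4,5,6,8,9,10,11}  [accepting]
'a' @ 2: {1,2,3,4,5,6,7,8,9,10,11}  [accepting]
'c' @ 3: {1,2,3,4,5,6,8,9,10,11}  [accepting]
'b' @ 4: {1,2,3,4,5,6,8,9,10,11}  [accepting]
final: {1,2,3,4,5,6,8,9,10,11}; accept 1 in set

Answer: ACCEPT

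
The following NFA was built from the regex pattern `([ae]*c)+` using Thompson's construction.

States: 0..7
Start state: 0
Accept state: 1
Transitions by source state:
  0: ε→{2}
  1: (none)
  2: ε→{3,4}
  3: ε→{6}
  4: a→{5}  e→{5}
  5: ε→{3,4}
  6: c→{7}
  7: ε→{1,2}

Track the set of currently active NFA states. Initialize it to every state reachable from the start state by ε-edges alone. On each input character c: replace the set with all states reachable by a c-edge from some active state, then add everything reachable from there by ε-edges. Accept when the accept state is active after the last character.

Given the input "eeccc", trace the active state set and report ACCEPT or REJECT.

S₀ = ε-closure({0}) = {0,2,3,4,6}
'e' @ 1: {3,4,5,6}
'e' @ 2: {3,4,5,6}
'c' @ 3: {1,2,3,4,6,7}  [accepting]
'c' @ 4: {1,2,3,4,6,7}  [accepting]
'c' @ 5: {1,2,3,4,6,7}  [accepting]
after full input: {1,2,3,4,6,7}  (accept=1 in)

Answer: ACCEPT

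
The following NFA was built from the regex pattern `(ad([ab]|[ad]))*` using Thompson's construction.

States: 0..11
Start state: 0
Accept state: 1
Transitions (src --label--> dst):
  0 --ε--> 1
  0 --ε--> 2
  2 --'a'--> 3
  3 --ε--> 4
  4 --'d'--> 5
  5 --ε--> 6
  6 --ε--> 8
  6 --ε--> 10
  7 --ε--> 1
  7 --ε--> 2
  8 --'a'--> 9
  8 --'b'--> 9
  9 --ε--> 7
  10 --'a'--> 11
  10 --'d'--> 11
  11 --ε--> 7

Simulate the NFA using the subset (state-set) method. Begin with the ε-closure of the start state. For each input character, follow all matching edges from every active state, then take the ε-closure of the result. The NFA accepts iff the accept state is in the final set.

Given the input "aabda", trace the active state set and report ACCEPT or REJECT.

Answer: REJECT

Trace:
initial (ε-close {0}): {0,1,2}
'a' @ 1: {3,4}
'a' @ 2: {}  — dead — no transitions
rest 'bda' ignored (set empty)
end set {} — state 1 not in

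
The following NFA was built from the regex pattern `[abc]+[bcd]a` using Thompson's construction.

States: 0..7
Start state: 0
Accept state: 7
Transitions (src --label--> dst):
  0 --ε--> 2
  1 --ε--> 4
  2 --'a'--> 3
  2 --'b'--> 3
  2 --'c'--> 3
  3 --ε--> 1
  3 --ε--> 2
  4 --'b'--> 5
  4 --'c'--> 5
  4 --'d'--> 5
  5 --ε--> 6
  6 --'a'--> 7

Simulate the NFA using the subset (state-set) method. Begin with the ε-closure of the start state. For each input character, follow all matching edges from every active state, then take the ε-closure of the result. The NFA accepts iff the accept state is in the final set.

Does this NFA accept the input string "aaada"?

S₀ = ε-closure({0}) = {0,2}
'a' @ 1: {1,2,3,4}
'a' @ 2: {1,2,3,4}
'a' @ 3: {1,2,3,4}
'd' @ 4: {5,6}
'a' @ 5: {7}  ✓accept
end set {7} — state 7 in

Answer: ACCEPT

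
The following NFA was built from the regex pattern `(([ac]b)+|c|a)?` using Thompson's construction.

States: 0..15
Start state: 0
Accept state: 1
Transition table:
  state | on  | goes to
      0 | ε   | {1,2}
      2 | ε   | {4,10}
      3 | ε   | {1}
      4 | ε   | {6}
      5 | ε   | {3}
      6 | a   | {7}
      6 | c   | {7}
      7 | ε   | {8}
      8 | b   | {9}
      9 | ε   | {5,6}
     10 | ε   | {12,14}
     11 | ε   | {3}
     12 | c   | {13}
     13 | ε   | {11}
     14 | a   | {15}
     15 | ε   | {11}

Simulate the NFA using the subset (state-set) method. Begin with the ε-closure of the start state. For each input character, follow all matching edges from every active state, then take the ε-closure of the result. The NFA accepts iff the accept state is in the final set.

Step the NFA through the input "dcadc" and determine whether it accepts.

start: ε-closure({0}) = {0,1,2,4,6,10,12,14}
'd' @ 1: {}  — no active states
rest 'cadc' ignored (set empty)
end set {} — state 1 not in

Answer: REJECT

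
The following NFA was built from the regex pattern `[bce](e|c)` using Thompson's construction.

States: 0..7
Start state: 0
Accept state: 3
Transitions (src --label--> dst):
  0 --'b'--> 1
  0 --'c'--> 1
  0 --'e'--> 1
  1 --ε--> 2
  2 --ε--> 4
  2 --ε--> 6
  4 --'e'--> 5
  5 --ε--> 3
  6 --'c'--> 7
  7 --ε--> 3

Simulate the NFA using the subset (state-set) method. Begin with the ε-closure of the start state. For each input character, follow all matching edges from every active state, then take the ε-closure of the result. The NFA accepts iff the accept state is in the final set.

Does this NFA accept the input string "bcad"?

Answer: REJECT

Steps:
start: ε-closure({0}) = {0}
'b' @ 1: {1,2,4,6}
'c' @ 2: {3,7}  (accept∈set)
'a' @ 3: {}  — dead — no transitions
rest 'd' ignored (set empty)
end set {} — state 3 not in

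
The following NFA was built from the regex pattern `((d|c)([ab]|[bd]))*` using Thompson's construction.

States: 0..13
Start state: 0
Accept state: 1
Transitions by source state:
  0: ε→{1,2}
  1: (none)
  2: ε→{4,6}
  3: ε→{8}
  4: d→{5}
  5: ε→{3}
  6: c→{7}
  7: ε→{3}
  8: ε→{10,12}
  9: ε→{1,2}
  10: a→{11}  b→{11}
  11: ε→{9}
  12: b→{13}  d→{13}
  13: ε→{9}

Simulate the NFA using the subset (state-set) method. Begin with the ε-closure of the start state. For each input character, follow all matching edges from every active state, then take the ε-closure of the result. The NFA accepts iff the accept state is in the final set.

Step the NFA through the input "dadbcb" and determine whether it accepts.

initial (ε-close {0}): {0,1,2,4,6}
'd' @ 1: {3,5,8,10,12}
'a' @ 2: {1,2,4,6,9,11}  ✓accept
'd' @ 3: {3,5,8,10,12}
'b' @ 4: {1,2,4,6,9,11,13}  ✓accept
'c' @ 5: {3,7,8,10,12}
'b' @ 6: {1,2,4,6,9,11,13}  ✓accept
final: {1,2,4,6,9,11,13}; accept 1 in set

Answer: ACCEPT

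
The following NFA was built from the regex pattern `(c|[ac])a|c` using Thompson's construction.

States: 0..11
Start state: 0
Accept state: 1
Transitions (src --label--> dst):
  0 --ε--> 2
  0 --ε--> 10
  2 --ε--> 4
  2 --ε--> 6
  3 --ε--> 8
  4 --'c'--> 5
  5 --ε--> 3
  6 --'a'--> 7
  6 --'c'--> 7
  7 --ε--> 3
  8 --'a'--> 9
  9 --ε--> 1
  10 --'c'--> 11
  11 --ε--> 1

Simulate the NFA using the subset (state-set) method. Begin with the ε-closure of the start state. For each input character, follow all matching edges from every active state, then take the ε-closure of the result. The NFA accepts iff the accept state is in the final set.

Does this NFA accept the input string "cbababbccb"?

Answer: REJECT

Derivation:
initial (ε-close {0}): {0,2,4,6,10}
'c' @ 1: {1,3,5,7,8,11}  ✓accept
'b' @ 2: {}  — no active states
rest 'ababbccb' ignored (set empty)
after full input: {}  (accept=1 not in)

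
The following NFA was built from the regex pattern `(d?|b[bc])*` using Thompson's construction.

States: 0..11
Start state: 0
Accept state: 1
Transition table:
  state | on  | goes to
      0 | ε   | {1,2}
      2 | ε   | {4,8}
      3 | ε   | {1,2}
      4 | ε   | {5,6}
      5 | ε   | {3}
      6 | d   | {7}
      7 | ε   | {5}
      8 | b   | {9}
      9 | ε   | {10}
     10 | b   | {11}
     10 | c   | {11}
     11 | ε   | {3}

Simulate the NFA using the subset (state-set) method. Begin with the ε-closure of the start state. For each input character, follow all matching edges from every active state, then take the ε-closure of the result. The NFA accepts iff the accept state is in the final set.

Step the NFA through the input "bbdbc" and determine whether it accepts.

initial (ε-close {0}): {0,1,2,3,4,5,6,8}
'b' @ 1: {9,10}
'b' @ 2: {1,2,3,4,5,6,8,11}  ✓accept
'd' @ 3: {1,2,3,4,5,6,7,8}  ✓accept
'b' @ 4: {9,10}
'c' @ 5: {1,2,3,4,5,6,8,11}  ✓accept
after full input: {1,2,3,4,5,6,8,11}  (accept=1 in)

Answer: ACCEPT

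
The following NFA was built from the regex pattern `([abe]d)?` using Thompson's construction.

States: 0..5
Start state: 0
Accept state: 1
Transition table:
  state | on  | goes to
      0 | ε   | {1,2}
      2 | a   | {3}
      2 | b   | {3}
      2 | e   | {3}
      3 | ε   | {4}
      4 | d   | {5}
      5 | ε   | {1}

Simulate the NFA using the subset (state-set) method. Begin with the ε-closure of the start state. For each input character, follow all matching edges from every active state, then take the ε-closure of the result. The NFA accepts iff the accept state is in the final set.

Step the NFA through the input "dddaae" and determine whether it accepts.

Answer: REJECT

Derivation:
start: ε-closure({0}) = {0,1,2}
'd' @ 1: {}  — no active states
rest 'ddaae' ignored (set empty)
end set {} — state 1 not in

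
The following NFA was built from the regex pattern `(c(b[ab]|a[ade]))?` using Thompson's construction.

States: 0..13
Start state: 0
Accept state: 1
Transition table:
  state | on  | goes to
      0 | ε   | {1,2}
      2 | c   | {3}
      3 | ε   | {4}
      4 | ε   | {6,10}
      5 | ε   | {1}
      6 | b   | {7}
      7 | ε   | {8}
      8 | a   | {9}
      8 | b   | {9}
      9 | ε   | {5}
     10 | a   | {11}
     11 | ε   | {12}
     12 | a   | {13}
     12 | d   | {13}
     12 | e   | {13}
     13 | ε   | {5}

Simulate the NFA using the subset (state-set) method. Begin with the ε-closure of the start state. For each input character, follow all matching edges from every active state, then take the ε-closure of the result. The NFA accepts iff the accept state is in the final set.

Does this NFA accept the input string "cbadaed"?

initial (ε-close {0}): {0,1,2}
'c' @ 1: {3,4,6,10}
'b' @ 2: {7,8}
'a' @ 3: {1,5,9}  [accepting]
'd' @ 4: {}  — state set empty
rest 'aed' ignored (set empty)
final: {}; accept 1 not in set

Answer: REJECT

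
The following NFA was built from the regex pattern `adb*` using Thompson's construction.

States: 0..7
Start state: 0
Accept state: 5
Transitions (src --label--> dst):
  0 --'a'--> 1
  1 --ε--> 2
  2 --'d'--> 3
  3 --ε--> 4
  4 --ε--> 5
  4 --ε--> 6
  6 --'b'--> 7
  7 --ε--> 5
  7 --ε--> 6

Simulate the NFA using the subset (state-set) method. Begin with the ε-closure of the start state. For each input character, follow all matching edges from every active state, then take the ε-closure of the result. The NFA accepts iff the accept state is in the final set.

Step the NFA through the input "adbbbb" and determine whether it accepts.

Answer: ACCEPT

Derivation:
S₀ = ε-closure({0}) = {0}
'a' @ 1: {1,2}
'd' @ 2: {3,4,5,6}  (accept∈set)
'b' @ 3: {5,6,7}  (accept∈set)
'b' @ 4: {5,6,7}  (accept∈set)
'b' @ 5: {5,6,7}  (accept∈set)
'b' @ 6: {5,6,7}  (accept∈set)
after full input: {5,6,7}  (accept=5 in)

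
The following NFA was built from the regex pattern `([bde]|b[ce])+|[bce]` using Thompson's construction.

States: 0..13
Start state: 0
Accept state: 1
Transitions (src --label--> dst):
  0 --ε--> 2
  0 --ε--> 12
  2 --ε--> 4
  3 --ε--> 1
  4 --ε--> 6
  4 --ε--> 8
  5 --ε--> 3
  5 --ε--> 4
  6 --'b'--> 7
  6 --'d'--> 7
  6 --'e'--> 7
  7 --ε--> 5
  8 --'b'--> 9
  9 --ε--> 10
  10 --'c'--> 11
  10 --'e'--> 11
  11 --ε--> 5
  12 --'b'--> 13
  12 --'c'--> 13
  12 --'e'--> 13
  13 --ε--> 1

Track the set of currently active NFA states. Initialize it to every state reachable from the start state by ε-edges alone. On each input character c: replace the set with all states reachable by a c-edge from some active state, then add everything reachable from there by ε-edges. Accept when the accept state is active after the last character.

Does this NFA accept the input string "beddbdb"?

initial (ε-close {0}): {0,2,4,6,8,12}
'b' @ 1: {1,3,4,5,6,7,8,9,10,13}  [accepting]
'e' @ 2: {1,3,4,5,6,7,8,11}  [accepting]
'd' @ 3: {1,3,4,5,6,7,8}  [accepting]
'd' @ 4: {1,3,4,5,6,7,8}  [accepting]
'b' @ 5: {1,3,4,5,6,7,8,9,10}  [accepting]
'd' @ 6: {1,3,4,5,6,7,8}  [accepting]
'b' @ 7: {1,3,4,5,6,7,8,9,10}  [accepting]
end set {1,3,4,5,6,7,8,9,10} — state 1 in

Answer: ACCEPT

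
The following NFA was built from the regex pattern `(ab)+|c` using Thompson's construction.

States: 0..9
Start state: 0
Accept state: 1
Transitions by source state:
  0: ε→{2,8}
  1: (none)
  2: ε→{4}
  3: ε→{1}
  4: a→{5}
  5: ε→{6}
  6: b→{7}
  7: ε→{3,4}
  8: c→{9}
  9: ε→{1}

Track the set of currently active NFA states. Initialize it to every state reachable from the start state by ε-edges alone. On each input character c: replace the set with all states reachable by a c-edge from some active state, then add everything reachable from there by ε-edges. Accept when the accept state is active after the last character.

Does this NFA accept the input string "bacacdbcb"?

Answer: REJECT

Derivation:
start: ε-closure({0}) = {0,2,4,8}
'b' @ 1: {}  — no active states
rest 'acacdbcb' ignored (set empty)
final: {}; accept 1 not in set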